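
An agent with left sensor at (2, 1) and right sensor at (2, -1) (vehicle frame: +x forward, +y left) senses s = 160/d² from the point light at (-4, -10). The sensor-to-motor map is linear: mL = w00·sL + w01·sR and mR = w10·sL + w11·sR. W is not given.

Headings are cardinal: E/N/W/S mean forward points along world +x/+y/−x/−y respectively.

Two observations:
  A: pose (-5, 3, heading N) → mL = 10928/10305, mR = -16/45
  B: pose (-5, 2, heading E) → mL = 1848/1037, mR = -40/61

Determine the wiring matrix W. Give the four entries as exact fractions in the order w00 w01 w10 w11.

1/2 1 0 -1/2

obs A: pose=(-5,3,N) → sL=160/229, sR=32/45, mL=10928/10305, mR=-16/45
obs B: pose=(-5,2,E) → sL=16/17, sR=80/61, mL=1848/1037, mR=-40/61
sensor matrix S = [[160/229, 32/45], [16/17, 80/61]]; det S = 2639872/10686285
solve [mL_A; mL_B] = S·[w00; w01] and [mR_A; mR_B] = S·[w10; w11]:
  w00 = 1/2, w01 = 1, w10 = 0, w11 = -1/2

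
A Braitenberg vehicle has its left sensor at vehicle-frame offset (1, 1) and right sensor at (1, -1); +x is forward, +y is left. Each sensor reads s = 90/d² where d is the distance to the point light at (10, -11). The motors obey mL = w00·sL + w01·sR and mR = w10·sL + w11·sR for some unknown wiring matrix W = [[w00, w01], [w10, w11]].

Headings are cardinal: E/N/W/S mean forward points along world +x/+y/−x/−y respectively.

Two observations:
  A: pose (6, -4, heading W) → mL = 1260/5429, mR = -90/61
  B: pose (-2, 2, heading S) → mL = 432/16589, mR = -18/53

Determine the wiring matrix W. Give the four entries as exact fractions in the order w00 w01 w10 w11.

1/2 -1/2 -1 0

obs A: pose=(6,-4,W) → sL=90/61, sR=90/89, mL=1260/5429, mR=-90/61
obs B: pose=(-2,2,S) → sL=18/53, sR=90/313, mL=432/16589, mR=-18/53
sensor matrix S = [[90/61, 90/89], [18/53, 90/313]]; det S = 7277040/90061681
solve [mL_A; mL_B] = S·[w00; w01] and [mR_A; mR_B] = S·[w10; w11]:
  w00 = 1/2, w01 = -1/2, w10 = -1, w11 = 0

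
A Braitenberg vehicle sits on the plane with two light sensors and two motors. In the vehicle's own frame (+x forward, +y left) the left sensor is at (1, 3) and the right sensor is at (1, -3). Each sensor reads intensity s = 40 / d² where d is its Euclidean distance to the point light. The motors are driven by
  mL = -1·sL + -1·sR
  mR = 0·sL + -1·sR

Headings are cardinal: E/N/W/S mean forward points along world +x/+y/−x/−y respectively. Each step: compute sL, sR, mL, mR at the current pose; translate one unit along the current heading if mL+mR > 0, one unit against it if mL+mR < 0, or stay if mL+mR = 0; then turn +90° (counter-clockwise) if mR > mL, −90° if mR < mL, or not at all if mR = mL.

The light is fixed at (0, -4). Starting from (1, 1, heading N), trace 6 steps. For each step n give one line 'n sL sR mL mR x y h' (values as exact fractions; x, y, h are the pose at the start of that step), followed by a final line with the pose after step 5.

n=0: pose=(1,1,N); sL=1, sR=10/13; mL=-23/13, mR=-10/13; mL+mR=-33/13 → advance -1; mR−mL=1 → turn +1·90°
n=1: pose=(1,0,W); sL=40, sR=40/49; mL=-2000/49, mR=-40/49; mL+mR=-2040/49 → advance -1; mR−mL=40 → turn +1·90°
n=2: pose=(2,0,S); sL=20/17, sR=4; mL=-88/17, mR=-4; mL+mR=-156/17 → advance -1; mR−mL=20/17 → turn +1·90°
n=3: pose=(2,1,E); sL=40/73, sR=40/13; mL=-3440/949, mR=-40/13; mL+mR=-6360/949 → advance -1; mR−mL=40/73 → turn +1·90°
n=4: pose=(1,1,N); sL=1, sR=10/13; mL=-23/13, mR=-10/13; mL+mR=-33/13 → advance -1; mR−mL=1 → turn +1·90°
n=5: pose=(1,0,W); sL=40, sR=40/49; mL=-2000/49, mR=-40/49; mL+mR=-2040/49 → advance -1; mR−mL=40 → turn +1·90°

0 1 10/13 -23/13 -10/13 1 1 N
1 40 40/49 -2000/49 -40/49 1 0 W
2 20/17 4 -88/17 -4 2 0 S
3 40/73 40/13 -3440/949 -40/13 2 1 E
4 1 10/13 -23/13 -10/13 1 1 N
5 40 40/49 -2000/49 -40/49 1 0 W
final 2 0 S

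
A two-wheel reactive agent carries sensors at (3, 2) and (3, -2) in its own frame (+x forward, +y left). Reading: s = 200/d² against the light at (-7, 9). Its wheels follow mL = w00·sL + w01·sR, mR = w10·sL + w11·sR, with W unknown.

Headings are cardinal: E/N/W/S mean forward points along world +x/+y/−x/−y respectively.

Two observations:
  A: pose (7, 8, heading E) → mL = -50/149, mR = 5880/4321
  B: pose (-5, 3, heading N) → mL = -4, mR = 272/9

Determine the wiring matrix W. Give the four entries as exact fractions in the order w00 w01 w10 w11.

0 -1/2 1 1

obs A: pose=(7,8,E) → sL=20/29, sR=100/149, mL=-50/149, mR=5880/4321
obs B: pose=(-5,3,N) → sL=200/9, sR=8, mL=-4, mR=272/9
sensor matrix S = [[20/29, 100/149], [200/9, 8]]; det S = -365440/38889
solve [mL_A; mL_B] = S·[w00; w01] and [mR_A; mR_B] = S·[w10; w11]:
  w00 = 0, w01 = -1/2, w10 = 1, w11 = 1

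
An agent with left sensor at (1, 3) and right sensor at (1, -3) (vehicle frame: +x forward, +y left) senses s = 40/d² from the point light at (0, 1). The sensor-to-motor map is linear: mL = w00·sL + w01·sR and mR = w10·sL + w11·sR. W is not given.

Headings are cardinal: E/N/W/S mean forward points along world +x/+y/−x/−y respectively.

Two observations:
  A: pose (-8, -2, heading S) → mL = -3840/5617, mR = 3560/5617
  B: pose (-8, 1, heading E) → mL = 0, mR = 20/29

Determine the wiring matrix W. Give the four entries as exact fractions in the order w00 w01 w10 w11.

-1 1 1/2 1/2

obs A: pose=(-8,-2,S) → sL=40/41, sR=40/137, mL=-3840/5617, mR=3560/5617
obs B: pose=(-8,1,E) → sL=20/29, sR=20/29, mL=0, mR=20/29
sensor matrix S = [[40/41, 40/137], [20/29, 20/29]]; det S = 76800/162893
solve [mL_A; mL_B] = S·[w00; w01] and [mR_A; mR_B] = S·[w10; w11]:
  w00 = -1, w01 = 1, w10 = 1/2, w11 = 1/2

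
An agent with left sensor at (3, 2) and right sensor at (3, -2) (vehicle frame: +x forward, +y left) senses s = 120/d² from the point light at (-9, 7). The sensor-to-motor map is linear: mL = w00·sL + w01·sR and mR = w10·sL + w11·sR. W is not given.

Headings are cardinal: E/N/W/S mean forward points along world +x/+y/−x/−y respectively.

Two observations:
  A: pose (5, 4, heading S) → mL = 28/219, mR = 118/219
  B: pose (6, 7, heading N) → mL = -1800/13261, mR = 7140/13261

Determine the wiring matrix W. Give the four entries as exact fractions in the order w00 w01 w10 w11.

-1/2 1/2 1/2 1/2

obs A: pose=(5,4,S) → sL=30/73, sR=2/3, mL=28/219, mR=118/219
obs B: pose=(6,7,N) → sL=60/89, sR=60/149, mL=-1800/13261, mR=7140/13261
sensor matrix S = [[30/73, 2/3], [60/89, 60/149]]; det S = -274880/968053
solve [mL_A; mL_B] = S·[w00; w01] and [mR_A; mR_B] = S·[w10; w11]:
  w00 = -1/2, w01 = 1/2, w10 = 1/2, w11 = 1/2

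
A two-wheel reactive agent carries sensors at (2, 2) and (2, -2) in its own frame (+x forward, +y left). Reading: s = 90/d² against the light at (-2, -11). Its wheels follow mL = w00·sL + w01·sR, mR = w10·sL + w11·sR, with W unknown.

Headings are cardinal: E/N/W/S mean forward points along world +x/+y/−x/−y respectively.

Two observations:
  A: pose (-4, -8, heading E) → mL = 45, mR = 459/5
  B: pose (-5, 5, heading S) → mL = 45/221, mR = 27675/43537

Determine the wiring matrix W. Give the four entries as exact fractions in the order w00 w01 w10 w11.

obs A: pose=(-4,-8,E) → sL=18/5, sR=90, mL=45, mR=459/5
obs B: pose=(-5,5,S) → sL=90/197, sR=90/221, mL=45/221, mR=27675/43537
sensor matrix S = [[18/5, 90], [90/197, 90/221]]; det S = -1726272/43537
solve [mL_A; mL_B] = S·[w00; w01] and [mR_A; mR_B] = S·[w10; w11]:
  w00 = 0, w01 = 1/2, w10 = 1/2, w11 = 1

0 1/2 1/2 1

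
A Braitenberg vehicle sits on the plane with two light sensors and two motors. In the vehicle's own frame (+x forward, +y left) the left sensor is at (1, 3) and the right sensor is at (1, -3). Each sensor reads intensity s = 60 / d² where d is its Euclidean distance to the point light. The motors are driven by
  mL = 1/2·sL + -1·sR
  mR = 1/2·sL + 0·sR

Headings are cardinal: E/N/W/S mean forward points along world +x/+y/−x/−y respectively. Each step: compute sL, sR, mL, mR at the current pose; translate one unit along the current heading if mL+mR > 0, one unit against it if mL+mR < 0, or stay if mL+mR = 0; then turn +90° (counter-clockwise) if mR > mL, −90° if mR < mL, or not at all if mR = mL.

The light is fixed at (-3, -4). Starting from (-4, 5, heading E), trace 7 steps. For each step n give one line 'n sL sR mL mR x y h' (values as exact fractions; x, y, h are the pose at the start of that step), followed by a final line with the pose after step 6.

0 5/12 5/3 -35/24 5/24 -4 5 E
1 12/25 60/101 -894/2525 6/25 -5 5 N
2 30/17 6/13 93/221 15/17 -5 4 W
3 60/49 12/17 -78/833 30/49 -6 4 S
4 15/26 3 -141/52 15/52 -6 3 E
5 60/113 12/13 -966/1469 30/113 -7 3 N
6 30/17 30/53 285/901 15/17 -7 2 W
final -8 2 S

n=0: pose=(-4,5,E); sL=5/12, sR=5/3; mL=-35/24, mR=5/24; mL+mR=-5/4 → advance -1; mR−mL=5/3 → turn +1·90°
n=1: pose=(-5,5,N); sL=12/25, sR=60/101; mL=-894/2525, mR=6/25; mL+mR=-288/2525 → advance -1; mR−mL=60/101 → turn +1·90°
n=2: pose=(-5,4,W); sL=30/17, sR=6/13; mL=93/221, mR=15/17; mL+mR=288/221 → advance +1; mR−mL=6/13 → turn +1·90°
n=3: pose=(-6,4,S); sL=60/49, sR=12/17; mL=-78/833, mR=30/49; mL+mR=432/833 → advance +1; mR−mL=12/17 → turn +1·90°
n=4: pose=(-6,3,E); sL=15/26, sR=3; mL=-141/52, mR=15/52; mL+mR=-63/26 → advance -1; mR−mL=3 → turn +1·90°
n=5: pose=(-7,3,N); sL=60/113, sR=12/13; mL=-966/1469, mR=30/113; mL+mR=-576/1469 → advance -1; mR−mL=12/13 → turn +1·90°
n=6: pose=(-7,2,W); sL=30/17, sR=30/53; mL=285/901, mR=15/17; mL+mR=1080/901 → advance +1; mR−mL=30/53 → turn +1·90°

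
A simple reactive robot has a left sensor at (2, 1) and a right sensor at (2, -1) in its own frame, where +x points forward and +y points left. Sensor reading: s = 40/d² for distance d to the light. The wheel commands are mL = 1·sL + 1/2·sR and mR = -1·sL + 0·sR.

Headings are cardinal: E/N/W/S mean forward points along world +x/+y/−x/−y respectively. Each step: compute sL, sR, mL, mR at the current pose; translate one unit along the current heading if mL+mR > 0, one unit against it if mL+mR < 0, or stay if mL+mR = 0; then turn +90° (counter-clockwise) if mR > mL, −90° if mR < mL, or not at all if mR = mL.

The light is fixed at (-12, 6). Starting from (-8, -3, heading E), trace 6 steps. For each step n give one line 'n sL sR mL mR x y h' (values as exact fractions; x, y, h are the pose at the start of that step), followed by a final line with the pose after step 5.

n=0: pose=(-8,-3,E); sL=2/5, sR=5/17; mL=93/170, mR=-2/5; mL+mR=5/34 → advance +1; mR−mL=-161/170 → turn -1·90°
n=1: pose=(-7,-3,S); sL=40/157, sR=40/137; mL=8620/21509, mR=-40/157; mL+mR=20/137 → advance +1; mR−mL=-14100/21509 → turn -1·90°
n=2: pose=(-7,-4,W); sL=4/13, sR=4/9; mL=62/117, mR=-4/13; mL+mR=2/9 → advance +1; mR−mL=-98/117 → turn -1·90°
n=3: pose=(-8,-4,N); sL=40/73, sR=40/89; mL=5020/6497, mR=-40/73; mL+mR=20/89 → advance +1; mR−mL=-8580/6497 → turn -1·90°
n=4: pose=(-8,-3,E); sL=2/5, sR=5/17; mL=93/170, mR=-2/5; mL+mR=5/34 → advance +1; mR−mL=-161/170 → turn -1·90°
n=5: pose=(-7,-3,S); sL=40/157, sR=40/137; mL=8620/21509, mR=-40/157; mL+mR=20/137 → advance +1; mR−mL=-14100/21509 → turn -1·90°

0 2/5 5/17 93/170 -2/5 -8 -3 E
1 40/157 40/137 8620/21509 -40/157 -7 -3 S
2 4/13 4/9 62/117 -4/13 -7 -4 W
3 40/73 40/89 5020/6497 -40/73 -8 -4 N
4 2/5 5/17 93/170 -2/5 -8 -3 E
5 40/157 40/137 8620/21509 -40/157 -7 -3 S
final -7 -4 W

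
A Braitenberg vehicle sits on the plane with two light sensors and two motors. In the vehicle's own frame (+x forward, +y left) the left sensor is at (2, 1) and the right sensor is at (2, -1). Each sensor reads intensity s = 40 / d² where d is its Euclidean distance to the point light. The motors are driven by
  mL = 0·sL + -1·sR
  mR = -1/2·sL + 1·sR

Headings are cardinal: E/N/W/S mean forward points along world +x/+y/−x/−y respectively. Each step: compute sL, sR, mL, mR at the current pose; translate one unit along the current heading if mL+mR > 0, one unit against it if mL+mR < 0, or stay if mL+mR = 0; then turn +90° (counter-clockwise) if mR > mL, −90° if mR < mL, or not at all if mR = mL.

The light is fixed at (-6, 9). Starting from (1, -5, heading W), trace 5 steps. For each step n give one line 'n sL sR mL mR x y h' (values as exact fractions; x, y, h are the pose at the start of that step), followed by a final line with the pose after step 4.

0 4/25 20/97 -20/97 306/2425 1 -5 W
1 40/337 8/61 -8/61 1476/20557 2 -5 S
2 10/61 5/37 -5/37 120/2257 2 -4 E
3 40/157 8/37 -8/37 516/5809 1 -4 N
4 4/25 20/97 -20/97 306/2425 1 -5 W
final 2 -5 S

n=0: pose=(1,-5,W); sL=4/25, sR=20/97; mL=-20/97, mR=306/2425; mL+mR=-2/25 → advance -1; mR−mL=806/2425 → turn +1·90°
n=1: pose=(2,-5,S); sL=40/337, sR=8/61; mL=-8/61, mR=1476/20557; mL+mR=-20/337 → advance -1; mR−mL=4172/20557 → turn +1·90°
n=2: pose=(2,-4,E); sL=10/61, sR=5/37; mL=-5/37, mR=120/2257; mL+mR=-5/61 → advance -1; mR−mL=425/2257 → turn +1·90°
n=3: pose=(1,-4,N); sL=40/157, sR=8/37; mL=-8/37, mR=516/5809; mL+mR=-20/157 → advance -1; mR−mL=1772/5809 → turn +1·90°
n=4: pose=(1,-5,W); sL=4/25, sR=20/97; mL=-20/97, mR=306/2425; mL+mR=-2/25 → advance -1; mR−mL=806/2425 → turn +1·90°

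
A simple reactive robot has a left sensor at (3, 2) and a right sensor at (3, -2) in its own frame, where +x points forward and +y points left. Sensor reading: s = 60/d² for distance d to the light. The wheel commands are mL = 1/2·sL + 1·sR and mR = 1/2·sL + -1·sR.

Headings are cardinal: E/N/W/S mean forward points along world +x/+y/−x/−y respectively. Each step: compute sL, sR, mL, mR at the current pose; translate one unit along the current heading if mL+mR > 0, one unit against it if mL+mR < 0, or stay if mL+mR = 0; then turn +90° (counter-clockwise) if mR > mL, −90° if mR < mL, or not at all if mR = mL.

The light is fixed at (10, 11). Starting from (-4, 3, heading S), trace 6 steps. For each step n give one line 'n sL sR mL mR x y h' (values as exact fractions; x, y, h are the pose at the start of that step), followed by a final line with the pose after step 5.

n=0: pose=(-4,3,S); sL=12/53, sR=60/377; mL=5442/19981, mR=-918/19981; mL+mR=12/53 → advance +1; mR−mL=-120/377 → turn -1·90°
n=1: pose=(-4,2,W); sL=6/41, sR=30/169; mL=1737/6929, mR=-723/6929; mL+mR=6/41 → advance +1; mR−mL=-60/169 → turn -1·90°
n=2: pose=(-5,2,N); sL=12/65, sR=12/41; mL=1026/2665, mR=-534/2665; mL+mR=12/65 → advance +1; mR−mL=-24/41 → turn -1·90°
n=3: pose=(-5,3,E); sL=1/3, sR=15/61; mL=151/366, mR=-29/366; mL+mR=1/3 → advance +1; mR−mL=-30/61 → turn -1·90°
n=4: pose=(-4,3,S); sL=12/53, sR=60/377; mL=5442/19981, mR=-918/19981; mL+mR=12/53 → advance +1; mR−mL=-120/377 → turn -1·90°
n=5: pose=(-4,2,W); sL=6/41, sR=30/169; mL=1737/6929, mR=-723/6929; mL+mR=6/41 → advance +1; mR−mL=-60/169 → turn -1·90°

0 12/53 60/377 5442/19981 -918/19981 -4 3 S
1 6/41 30/169 1737/6929 -723/6929 -4 2 W
2 12/65 12/41 1026/2665 -534/2665 -5 2 N
3 1/3 15/61 151/366 -29/366 -5 3 E
4 12/53 60/377 5442/19981 -918/19981 -4 3 S
5 6/41 30/169 1737/6929 -723/6929 -4 2 W
final -5 2 N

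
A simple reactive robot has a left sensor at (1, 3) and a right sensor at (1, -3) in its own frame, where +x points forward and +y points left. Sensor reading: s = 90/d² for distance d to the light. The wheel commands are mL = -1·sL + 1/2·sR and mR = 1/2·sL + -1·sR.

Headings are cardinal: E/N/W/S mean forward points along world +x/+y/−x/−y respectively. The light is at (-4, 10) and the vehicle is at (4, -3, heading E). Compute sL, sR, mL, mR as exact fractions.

left sensor world pos  = (5, 0); dL² = 181
right sensor world pos = (5, -6); dR² = 337
sL = 90/181 = 90/181
sR = 90/337 = 90/337
mL = -1·sL + 1/2·sR = -22185/60997
mR = 1/2·sL + -1·sR = -1125/60997

90/181 90/337 -22185/60997 -1125/60997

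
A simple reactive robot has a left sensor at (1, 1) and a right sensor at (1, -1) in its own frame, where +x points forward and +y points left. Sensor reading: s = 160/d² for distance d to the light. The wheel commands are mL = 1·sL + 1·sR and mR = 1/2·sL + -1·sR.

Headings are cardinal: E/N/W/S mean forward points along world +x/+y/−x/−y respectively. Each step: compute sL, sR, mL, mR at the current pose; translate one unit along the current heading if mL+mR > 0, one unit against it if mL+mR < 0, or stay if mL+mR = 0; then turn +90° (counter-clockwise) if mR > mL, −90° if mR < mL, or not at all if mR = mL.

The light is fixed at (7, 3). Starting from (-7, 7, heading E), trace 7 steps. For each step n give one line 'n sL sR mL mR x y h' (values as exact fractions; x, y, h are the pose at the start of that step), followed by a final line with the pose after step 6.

0 80/97 80/89 14880/8633 -4200/8633 -7 7 E
1 160/153 32/41 11456/6273 -1616/6273 -6 7 S
2 4/5 40/53 412/265 -94/265 -6 6 W
3 160/241 32/37 13632/8917 -4752/8917 -7 6 N
4 80/97 80/89 14880/8633 -4200/8633 -7 7 E
5 160/153 32/41 11456/6273 -1616/6273 -6 7 S
6 4/5 40/53 412/265 -94/265 -6 6 W
final -7 6 N

n=0: pose=(-7,7,E); sL=80/97, sR=80/89; mL=14880/8633, mR=-4200/8633; mL+mR=120/97 → advance +1; mR−mL=-19080/8633 → turn -1·90°
n=1: pose=(-6,7,S); sL=160/153, sR=32/41; mL=11456/6273, mR=-1616/6273; mL+mR=80/51 → advance +1; mR−mL=-13072/6273 → turn -1·90°
n=2: pose=(-6,6,W); sL=4/5, sR=40/53; mL=412/265, mR=-94/265; mL+mR=6/5 → advance +1; mR−mL=-506/265 → turn -1·90°
n=3: pose=(-7,6,N); sL=160/241, sR=32/37; mL=13632/8917, mR=-4752/8917; mL+mR=240/241 → advance +1; mR−mL=-18384/8917 → turn -1·90°
n=4: pose=(-7,7,E); sL=80/97, sR=80/89; mL=14880/8633, mR=-4200/8633; mL+mR=120/97 → advance +1; mR−mL=-19080/8633 → turn -1·90°
n=5: pose=(-6,7,S); sL=160/153, sR=32/41; mL=11456/6273, mR=-1616/6273; mL+mR=80/51 → advance +1; mR−mL=-13072/6273 → turn -1·90°
n=6: pose=(-6,6,W); sL=4/5, sR=40/53; mL=412/265, mR=-94/265; mL+mR=6/5 → advance +1; mR−mL=-506/265 → turn -1·90°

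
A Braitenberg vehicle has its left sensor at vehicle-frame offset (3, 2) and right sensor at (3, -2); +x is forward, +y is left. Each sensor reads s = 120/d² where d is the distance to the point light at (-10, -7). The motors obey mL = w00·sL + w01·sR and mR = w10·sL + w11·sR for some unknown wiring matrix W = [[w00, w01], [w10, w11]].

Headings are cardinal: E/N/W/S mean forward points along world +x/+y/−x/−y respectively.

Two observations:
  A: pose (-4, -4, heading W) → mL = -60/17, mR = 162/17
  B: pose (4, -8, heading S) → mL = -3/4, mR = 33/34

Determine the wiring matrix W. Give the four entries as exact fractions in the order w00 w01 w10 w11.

obs A: pose=(-4,-4,W) → sL=12, sR=60/17, mL=-60/17, mR=162/17
obs B: pose=(4,-8,S) → sL=15/34, sR=3/4, mL=-3/4, mR=33/34
sensor matrix S = [[12, 60/17], [15/34, 3/4]]; det S = 2151/289
solve [mL_A; mL_B] = S·[w00; w01] and [mR_A; mR_B] = S·[w10; w11]:
  w00 = 0, w01 = -1, w10 = 1/2, w11 = 1

0 -1 1/2 1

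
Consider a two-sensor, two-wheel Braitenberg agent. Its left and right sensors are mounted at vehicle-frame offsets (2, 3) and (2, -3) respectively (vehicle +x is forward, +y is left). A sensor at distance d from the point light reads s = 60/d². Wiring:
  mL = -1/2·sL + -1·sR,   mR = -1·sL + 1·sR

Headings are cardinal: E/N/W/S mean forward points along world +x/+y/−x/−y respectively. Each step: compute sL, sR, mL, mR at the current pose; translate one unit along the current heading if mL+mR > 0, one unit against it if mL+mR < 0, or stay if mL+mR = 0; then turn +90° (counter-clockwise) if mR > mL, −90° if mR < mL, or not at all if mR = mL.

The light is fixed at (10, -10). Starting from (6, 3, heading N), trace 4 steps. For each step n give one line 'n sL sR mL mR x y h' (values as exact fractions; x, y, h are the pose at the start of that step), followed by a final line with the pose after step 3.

0 30/137 30/113 -5805/15481 720/15481 6 3 N
1 20/39 20/87 -550/1131 -320/1131 6 2 W
2 3/5 15/34 -63/85 -27/170 7 2 S
3 60/257 60/101 -18450/25957 9360/25957 7 3 E
final 6 3 N

n=0: pose=(6,3,N); sL=30/137, sR=30/113; mL=-5805/15481, mR=720/15481; mL+mR=-45/137 → advance -1; mR−mL=6525/15481 → turn +1·90°
n=1: pose=(6,2,W); sL=20/39, sR=20/87; mL=-550/1131, mR=-320/1131; mL+mR=-10/13 → advance -1; mR−mL=230/1131 → turn +1·90°
n=2: pose=(7,2,S); sL=3/5, sR=15/34; mL=-63/85, mR=-27/170; mL+mR=-9/10 → advance -1; mR−mL=99/170 → turn +1·90°
n=3: pose=(7,3,E); sL=60/257, sR=60/101; mL=-18450/25957, mR=9360/25957; mL+mR=-90/257 → advance -1; mR−mL=27810/25957 → turn +1·90°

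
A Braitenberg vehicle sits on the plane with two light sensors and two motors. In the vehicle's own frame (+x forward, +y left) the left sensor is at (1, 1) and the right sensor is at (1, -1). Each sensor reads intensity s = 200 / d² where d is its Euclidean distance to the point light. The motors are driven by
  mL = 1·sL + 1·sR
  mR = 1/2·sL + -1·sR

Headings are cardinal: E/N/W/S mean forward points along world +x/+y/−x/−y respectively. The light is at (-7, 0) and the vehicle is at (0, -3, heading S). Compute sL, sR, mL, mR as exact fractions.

left sensor world pos  = (1, -4); dL² = 80
right sensor world pos = (-1, -4); dR² = 52
sL = 200/80 = 5/2
sR = 200/52 = 50/13
mL = 1·sL + 1·sR = 165/26
mR = 1/2·sL + -1·sR = -135/52

5/2 50/13 165/26 -135/52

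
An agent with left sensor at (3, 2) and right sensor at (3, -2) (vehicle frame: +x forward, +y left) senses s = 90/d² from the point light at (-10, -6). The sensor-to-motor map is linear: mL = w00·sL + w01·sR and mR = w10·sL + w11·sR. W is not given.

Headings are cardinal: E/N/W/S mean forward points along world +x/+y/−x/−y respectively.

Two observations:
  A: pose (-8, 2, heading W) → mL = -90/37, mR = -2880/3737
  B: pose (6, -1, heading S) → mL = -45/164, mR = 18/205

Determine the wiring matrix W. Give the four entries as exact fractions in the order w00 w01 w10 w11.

obs A: pose=(-8,2,W) → sL=90/37, sR=90/101, mL=-90/37, mR=-2880/3737
obs B: pose=(6,-1,S) → sL=45/164, sR=9/20, mL=-45/164, mR=18/205
sensor matrix S = [[90/37, 90/101], [45/164, 9/20]]; det S = 130248/153217
solve [mL_A; mL_B] = S·[w00; w01] and [mR_A; mR_B] = S·[w10; w11]:
  w00 = -1, w01 = 0, w10 = -1/2, w11 = 1/2

-1 0 -1/2 1/2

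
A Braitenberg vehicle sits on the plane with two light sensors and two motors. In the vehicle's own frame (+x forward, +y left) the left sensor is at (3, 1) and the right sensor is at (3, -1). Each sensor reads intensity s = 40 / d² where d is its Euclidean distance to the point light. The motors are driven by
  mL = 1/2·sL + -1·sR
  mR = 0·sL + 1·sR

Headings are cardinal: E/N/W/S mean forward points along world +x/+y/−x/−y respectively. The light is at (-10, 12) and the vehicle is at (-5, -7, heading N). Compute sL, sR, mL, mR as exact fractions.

5/34 10/73 -315/4964 10/73

left sensor world pos  = (-6, -4); dL² = 272
right sensor world pos = (-4, -4); dR² = 292
sL = 40/272 = 5/34
sR = 40/292 = 10/73
mL = 1/2·sL + -1·sR = -315/4964
mR = 0·sL + 1·sR = 10/73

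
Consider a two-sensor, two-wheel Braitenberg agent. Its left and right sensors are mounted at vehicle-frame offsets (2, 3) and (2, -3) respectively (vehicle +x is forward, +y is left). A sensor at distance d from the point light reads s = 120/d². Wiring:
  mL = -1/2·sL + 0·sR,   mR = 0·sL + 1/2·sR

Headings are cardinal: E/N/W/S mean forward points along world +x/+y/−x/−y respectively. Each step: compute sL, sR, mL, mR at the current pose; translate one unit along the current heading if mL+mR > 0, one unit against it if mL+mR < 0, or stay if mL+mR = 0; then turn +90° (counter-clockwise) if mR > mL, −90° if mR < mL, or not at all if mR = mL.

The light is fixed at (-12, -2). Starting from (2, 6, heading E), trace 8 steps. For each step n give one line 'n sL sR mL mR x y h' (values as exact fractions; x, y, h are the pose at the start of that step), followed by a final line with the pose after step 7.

0 120/377 120/281 -60/377 60/281 2 6 E
1 30/61 15/53 -15/61 15/106 3 6 N
2 24/37 120/269 -12/37 60/269 3 5 W
3 60/193 60/97 -30/193 30/97 4 5 S
4 8/27 40/111 -4/27 20/111 4 4 E
5 6/13 15/58 -3/13 15/116 5 4 N
6 120/229 120/289 -60/229 60/289 5 3 W
7 4/15 20/39 -2/15 10/39 6 3 S
final 6 2 E

n=0: pose=(2,6,E); sL=120/377, sR=120/281; mL=-60/377, mR=60/281; mL+mR=5760/105937 → advance +1; mR−mL=39480/105937 → turn +1·90°
n=1: pose=(3,6,N); sL=30/61, sR=15/53; mL=-15/61, mR=15/106; mL+mR=-675/6466 → advance -1; mR−mL=2505/6466 → turn +1·90°
n=2: pose=(3,5,W); sL=24/37, sR=120/269; mL=-12/37, mR=60/269; mL+mR=-1008/9953 → advance -1; mR−mL=5448/9953 → turn +1·90°
n=3: pose=(4,5,S); sL=60/193, sR=60/97; mL=-30/193, mR=30/97; mL+mR=2880/18721 → advance +1; mR−mL=8700/18721 → turn +1·90°
n=4: pose=(4,4,E); sL=8/27, sR=40/111; mL=-4/27, mR=20/111; mL+mR=32/999 → advance +1; mR−mL=328/999 → turn +1·90°
n=5: pose=(5,4,N); sL=6/13, sR=15/58; mL=-3/13, mR=15/116; mL+mR=-153/1508 → advance -1; mR−mL=543/1508 → turn +1·90°
n=6: pose=(5,3,W); sL=120/229, sR=120/289; mL=-60/229, mR=60/289; mL+mR=-3600/66181 → advance -1; mR−mL=31080/66181 → turn +1·90°
n=7: pose=(6,3,S); sL=4/15, sR=20/39; mL=-2/15, mR=10/39; mL+mR=8/65 → advance +1; mR−mL=76/195 → turn +1·90°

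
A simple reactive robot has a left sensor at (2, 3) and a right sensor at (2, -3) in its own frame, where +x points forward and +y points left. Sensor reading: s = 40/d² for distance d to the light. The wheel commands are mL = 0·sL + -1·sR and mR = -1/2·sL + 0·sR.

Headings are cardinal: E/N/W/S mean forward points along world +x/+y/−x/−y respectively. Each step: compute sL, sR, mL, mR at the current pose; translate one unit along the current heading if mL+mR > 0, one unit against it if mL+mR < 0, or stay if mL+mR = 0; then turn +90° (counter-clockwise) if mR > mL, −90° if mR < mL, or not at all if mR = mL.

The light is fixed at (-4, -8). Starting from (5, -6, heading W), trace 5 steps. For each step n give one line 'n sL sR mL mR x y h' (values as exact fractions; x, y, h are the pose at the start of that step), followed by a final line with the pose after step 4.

n=0: pose=(5,-6,W); sL=4/5, sR=20/37; mL=-20/37, mR=-2/5; mL+mR=-174/185 → advance -1; mR−mL=26/185 → turn +1·90°
n=1: pose=(6,-6,S); sL=40/169, sR=40/49; mL=-40/49, mR=-20/169; mL+mR=-7740/8281 → advance -1; mR−mL=5780/8281 → turn +1·90°
n=2: pose=(6,-5,E); sL=2/9, sR=5/18; mL=-5/18, mR=-1/9; mL+mR=-7/18 → advance -1; mR−mL=1/6 → turn +1·90°
n=3: pose=(5,-5,N); sL=40/61, sR=40/169; mL=-40/169, mR=-20/61; mL+mR=-5820/10309 → advance -1; mR−mL=-940/10309 → turn -1·90°
n=4: pose=(5,-6,E); sL=20/73, sR=20/61; mL=-20/61, mR=-10/73; mL+mR=-2070/4453 → advance -1; mR−mL=850/4453 → turn +1·90°

0 4/5 20/37 -20/37 -2/5 5 -6 W
1 40/169 40/49 -40/49 -20/169 6 -6 S
2 2/9 5/18 -5/18 -1/9 6 -5 E
3 40/61 40/169 -40/169 -20/61 5 -5 N
4 20/73 20/61 -20/61 -10/73 5 -6 E
final 4 -6 N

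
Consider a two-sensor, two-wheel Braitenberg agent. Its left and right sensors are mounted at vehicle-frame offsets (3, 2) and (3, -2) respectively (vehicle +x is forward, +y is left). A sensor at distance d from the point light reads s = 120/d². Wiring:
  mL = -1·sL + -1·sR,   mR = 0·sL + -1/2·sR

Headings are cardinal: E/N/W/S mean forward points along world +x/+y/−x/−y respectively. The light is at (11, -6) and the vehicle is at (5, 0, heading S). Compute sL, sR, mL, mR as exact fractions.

left sensor world pos  = (7, -3); dL² = 25
right sensor world pos = (3, -3); dR² = 73
sL = 120/25 = 24/5
sR = 120/73 = 120/73
mL = -1·sL + -1·sR = -2352/365
mR = 0·sL + -1/2·sR = -60/73

24/5 120/73 -2352/365 -60/73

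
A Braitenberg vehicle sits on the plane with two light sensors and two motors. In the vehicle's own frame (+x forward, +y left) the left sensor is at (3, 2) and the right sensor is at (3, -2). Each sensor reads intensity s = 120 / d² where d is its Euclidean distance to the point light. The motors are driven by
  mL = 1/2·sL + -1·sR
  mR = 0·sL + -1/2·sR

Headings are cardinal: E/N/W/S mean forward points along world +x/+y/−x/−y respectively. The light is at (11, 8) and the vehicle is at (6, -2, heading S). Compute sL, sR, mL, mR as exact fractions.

left sensor world pos  = (8, -5); dL² = 178
right sensor world pos = (4, -5); dR² = 218
sL = 120/178 = 60/89
sR = 120/218 = 60/109
mL = 1/2·sL + -1·sR = -2070/9701
mR = 0·sL + -1/2·sR = -30/109

60/89 60/109 -2070/9701 -30/109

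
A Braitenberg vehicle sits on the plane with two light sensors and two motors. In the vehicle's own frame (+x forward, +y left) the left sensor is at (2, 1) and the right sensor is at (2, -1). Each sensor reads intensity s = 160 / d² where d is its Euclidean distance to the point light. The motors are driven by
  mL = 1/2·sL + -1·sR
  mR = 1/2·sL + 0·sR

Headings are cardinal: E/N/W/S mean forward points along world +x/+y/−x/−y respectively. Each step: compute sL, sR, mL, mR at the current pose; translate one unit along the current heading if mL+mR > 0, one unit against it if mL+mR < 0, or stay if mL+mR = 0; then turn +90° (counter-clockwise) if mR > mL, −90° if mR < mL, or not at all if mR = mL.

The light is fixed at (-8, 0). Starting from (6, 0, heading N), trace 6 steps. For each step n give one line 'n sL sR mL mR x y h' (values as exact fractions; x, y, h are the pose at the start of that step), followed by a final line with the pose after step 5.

0 160/173 160/229 -9360/39617 80/173 6 0 N
1 10/9 40/37 -175/333 5/9 6 1 W
2 160/197 32/29 -3984/5713 80/197 5 1 S
3 80/117 80/113 -4840/13221 40/117 5 2 E
4 160/137 32/37 -1424/5069 80/137 4 2 N
5 20/13 40/29 -230/377 10/13 4 3 W
final 3 3 S

n=0: pose=(6,0,N); sL=160/173, sR=160/229; mL=-9360/39617, mR=80/173; mL+mR=8960/39617 → advance +1; mR−mL=160/229 → turn +1·90°
n=1: pose=(6,1,W); sL=10/9, sR=40/37; mL=-175/333, mR=5/9; mL+mR=10/333 → advance +1; mR−mL=40/37 → turn +1·90°
n=2: pose=(5,1,S); sL=160/197, sR=32/29; mL=-3984/5713, mR=80/197; mL+mR=-1664/5713 → advance -1; mR−mL=32/29 → turn +1·90°
n=3: pose=(5,2,E); sL=80/117, sR=80/113; mL=-4840/13221, mR=40/117; mL+mR=-320/13221 → advance -1; mR−mL=80/113 → turn +1·90°
n=4: pose=(4,2,N); sL=160/137, sR=32/37; mL=-1424/5069, mR=80/137; mL+mR=1536/5069 → advance +1; mR−mL=32/37 → turn +1·90°
n=5: pose=(4,3,W); sL=20/13, sR=40/29; mL=-230/377, mR=10/13; mL+mR=60/377 → advance +1; mR−mL=40/29 → turn +1·90°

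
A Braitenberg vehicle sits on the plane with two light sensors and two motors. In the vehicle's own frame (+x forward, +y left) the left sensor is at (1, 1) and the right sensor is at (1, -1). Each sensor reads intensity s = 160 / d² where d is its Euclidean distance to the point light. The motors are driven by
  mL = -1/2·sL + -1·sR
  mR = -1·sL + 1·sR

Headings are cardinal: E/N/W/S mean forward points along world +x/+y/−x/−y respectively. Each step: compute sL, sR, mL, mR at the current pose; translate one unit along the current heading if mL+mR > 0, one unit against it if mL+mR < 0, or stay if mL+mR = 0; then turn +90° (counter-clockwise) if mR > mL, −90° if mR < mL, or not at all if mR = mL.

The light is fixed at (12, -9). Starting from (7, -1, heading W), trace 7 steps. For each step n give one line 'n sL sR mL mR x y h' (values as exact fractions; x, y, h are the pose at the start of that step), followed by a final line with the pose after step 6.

0 32/17 160/117 -4592/1989 -1024/1989 7 -1 W
1 80/29 80/37 -3800/1073 -640/1073 8 -1 S
2 160/109 160/73 -23280/7957 5760/7957 8 0 E
3 20/17 40/29 -970/493 100/493 7 0 N
4 32/17 160/117 -4592/1989 -1024/1989 7 -1 W
5 80/29 80/37 -3800/1073 -640/1073 8 -1 S
6 160/109 160/73 -23280/7957 5760/7957 8 0 E
final 7 0 N

n=0: pose=(7,-1,W); sL=32/17, sR=160/117; mL=-4592/1989, mR=-1024/1989; mL+mR=-48/17 → advance -1; mR−mL=3568/1989 → turn +1·90°
n=1: pose=(8,-1,S); sL=80/29, sR=80/37; mL=-3800/1073, mR=-640/1073; mL+mR=-120/29 → advance -1; mR−mL=3160/1073 → turn +1·90°
n=2: pose=(8,0,E); sL=160/109, sR=160/73; mL=-23280/7957, mR=5760/7957; mL+mR=-240/109 → advance -1; mR−mL=29040/7957 → turn +1·90°
n=3: pose=(7,0,N); sL=20/17, sR=40/29; mL=-970/493, mR=100/493; mL+mR=-30/17 → advance -1; mR−mL=1070/493 → turn +1·90°
n=4: pose=(7,-1,W); sL=32/17, sR=160/117; mL=-4592/1989, mR=-1024/1989; mL+mR=-48/17 → advance -1; mR−mL=3568/1989 → turn +1·90°
n=5: pose=(8,-1,S); sL=80/29, sR=80/37; mL=-3800/1073, mR=-640/1073; mL+mR=-120/29 → advance -1; mR−mL=3160/1073 → turn +1·90°
n=6: pose=(8,0,E); sL=160/109, sR=160/73; mL=-23280/7957, mR=5760/7957; mL+mR=-240/109 → advance -1; mR−mL=29040/7957 → turn +1·90°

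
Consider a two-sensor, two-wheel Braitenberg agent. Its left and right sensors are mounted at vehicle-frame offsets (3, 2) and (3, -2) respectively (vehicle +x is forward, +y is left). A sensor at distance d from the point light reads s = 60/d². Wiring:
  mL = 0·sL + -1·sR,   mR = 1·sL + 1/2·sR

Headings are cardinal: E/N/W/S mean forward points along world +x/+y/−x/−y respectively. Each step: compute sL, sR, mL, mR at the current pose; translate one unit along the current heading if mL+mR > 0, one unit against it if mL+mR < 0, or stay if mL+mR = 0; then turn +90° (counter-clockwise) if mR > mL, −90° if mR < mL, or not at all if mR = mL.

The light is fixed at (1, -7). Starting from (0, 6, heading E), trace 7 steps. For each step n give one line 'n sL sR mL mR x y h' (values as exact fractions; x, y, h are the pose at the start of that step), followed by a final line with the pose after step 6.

0 60/229 12/25 -12/25 2874/5725 0 6 E
1 3/13 3/13 -3/13 9/26 1 6 N
2 20/51 12/53 -12/53 1366/2703 1 7 W
3 30/61 6/13 -6/13 573/793 0 7 S
4 60/229 12/25 -12/25 2874/5725 0 6 E
5 3/13 3/13 -3/13 9/26 1 6 N
6 20/51 12/53 -12/53 1366/2703 1 7 W
final 0 7 S

n=0: pose=(0,6,E); sL=60/229, sR=12/25; mL=-12/25, mR=2874/5725; mL+mR=126/5725 → advance +1; mR−mL=5622/5725 → turn +1·90°
n=1: pose=(1,6,N); sL=3/13, sR=3/13; mL=-3/13, mR=9/26; mL+mR=3/26 → advance +1; mR−mL=15/26 → turn +1·90°
n=2: pose=(1,7,W); sL=20/51, sR=12/53; mL=-12/53, mR=1366/2703; mL+mR=754/2703 → advance +1; mR−mL=1978/2703 → turn +1·90°
n=3: pose=(0,7,S); sL=30/61, sR=6/13; mL=-6/13, mR=573/793; mL+mR=207/793 → advance +1; mR−mL=939/793 → turn +1·90°
n=4: pose=(0,6,E); sL=60/229, sR=12/25; mL=-12/25, mR=2874/5725; mL+mR=126/5725 → advance +1; mR−mL=5622/5725 → turn +1·90°
n=5: pose=(1,6,N); sL=3/13, sR=3/13; mL=-3/13, mR=9/26; mL+mR=3/26 → advance +1; mR−mL=15/26 → turn +1·90°
n=6: pose=(1,7,W); sL=20/51, sR=12/53; mL=-12/53, mR=1366/2703; mL+mR=754/2703 → advance +1; mR−mL=1978/2703 → turn +1·90°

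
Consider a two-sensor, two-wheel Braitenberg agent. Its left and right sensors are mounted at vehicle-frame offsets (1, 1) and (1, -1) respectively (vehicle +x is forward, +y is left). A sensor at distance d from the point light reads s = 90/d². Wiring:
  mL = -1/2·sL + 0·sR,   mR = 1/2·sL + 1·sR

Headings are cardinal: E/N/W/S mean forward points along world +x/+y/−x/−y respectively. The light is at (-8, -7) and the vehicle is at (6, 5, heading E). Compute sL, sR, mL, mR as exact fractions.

left sensor world pos  = (7, 6); dL² = 394
right sensor world pos = (7, 4); dR² = 346
sL = 90/394 = 45/197
sR = 90/346 = 45/173
mL = -1/2·sL + 0·sR = -45/394
mR = 1/2·sL + 1·sR = 25515/68162

45/197 45/173 -45/394 25515/68162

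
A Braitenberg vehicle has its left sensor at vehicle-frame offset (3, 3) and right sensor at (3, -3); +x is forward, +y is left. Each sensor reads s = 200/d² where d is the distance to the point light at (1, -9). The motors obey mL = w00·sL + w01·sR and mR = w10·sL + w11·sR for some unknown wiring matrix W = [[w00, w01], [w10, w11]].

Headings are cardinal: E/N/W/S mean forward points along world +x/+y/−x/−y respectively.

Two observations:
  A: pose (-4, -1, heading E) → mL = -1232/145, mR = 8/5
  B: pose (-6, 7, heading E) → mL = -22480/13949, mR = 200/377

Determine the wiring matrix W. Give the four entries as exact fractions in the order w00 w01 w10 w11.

-1 -1 1 0

obs A: pose=(-4,-1,E) → sL=8/5, sR=200/29, mL=-1232/145, mR=8/5
obs B: pose=(-6,7,E) → sL=200/377, sR=40/37, mL=-22480/13949, mR=200/377
sensor matrix S = [[8/5, 200/29], [200/377, 40/37]]; det S = -780288/404521
solve [mL_A; mL_B] = S·[w00; w01] and [mR_A; mR_B] = S·[w10; w11]:
  w00 = -1, w01 = -1, w10 = 1, w11 = 0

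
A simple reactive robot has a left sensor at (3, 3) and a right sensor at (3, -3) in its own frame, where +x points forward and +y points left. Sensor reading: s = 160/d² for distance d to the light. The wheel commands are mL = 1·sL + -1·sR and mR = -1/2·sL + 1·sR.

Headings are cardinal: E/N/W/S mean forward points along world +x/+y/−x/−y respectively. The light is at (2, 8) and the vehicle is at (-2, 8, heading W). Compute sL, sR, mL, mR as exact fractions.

left sensor world pos  = (-5, 5); dL² = 58
right sensor world pos = (-5, 11); dR² = 58
sL = 160/58 = 80/29
sR = 160/58 = 80/29
mL = 1·sL + -1·sR = 0
mR = -1/2·sL + 1·sR = 40/29

80/29 80/29 0 40/29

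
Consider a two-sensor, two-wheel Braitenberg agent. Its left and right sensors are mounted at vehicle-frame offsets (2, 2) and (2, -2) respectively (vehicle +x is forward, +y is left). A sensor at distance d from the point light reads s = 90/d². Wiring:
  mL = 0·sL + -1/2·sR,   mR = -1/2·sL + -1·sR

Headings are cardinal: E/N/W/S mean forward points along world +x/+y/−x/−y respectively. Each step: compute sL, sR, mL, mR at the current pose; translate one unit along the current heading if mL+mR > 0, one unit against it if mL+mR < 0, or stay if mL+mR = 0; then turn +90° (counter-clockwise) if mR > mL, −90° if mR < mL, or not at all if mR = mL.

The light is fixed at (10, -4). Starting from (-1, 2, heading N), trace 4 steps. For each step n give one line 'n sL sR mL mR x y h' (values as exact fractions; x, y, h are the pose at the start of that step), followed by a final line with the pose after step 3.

n=0: pose=(-1,2,N); sL=90/233, sR=18/29; mL=-9/29, mR=-5499/6757; mL+mR=-7596/6757 → advance -1; mR−mL=-3402/6757 → turn -1·90°
n=1: pose=(-1,1,E); sL=9/13, sR=1; mL=-1/2, mR=-35/26; mL+mR=-24/13 → advance -1; mR−mL=-11/13 → turn -1·90°
n=2: pose=(-2,1,S); sL=90/109, sR=18/41; mL=-9/41, mR=-3807/4469; mL+mR=-4788/4469 → advance -1; mR−mL=-2826/4469 → turn -1·90°
n=3: pose=(-2,2,W); sL=45/106, sR=9/26; mL=-9/52, mR=-1539/2756; mL+mR=-504/689 → advance -1; mR−mL=-531/1378 → turn -1·90°

0 90/233 18/29 -9/29 -5499/6757 -1 2 N
1 9/13 1 -1/2 -35/26 -1 1 E
2 90/109 18/41 -9/41 -3807/4469 -2 1 S
3 45/106 9/26 -9/52 -1539/2756 -2 2 W
final -1 2 N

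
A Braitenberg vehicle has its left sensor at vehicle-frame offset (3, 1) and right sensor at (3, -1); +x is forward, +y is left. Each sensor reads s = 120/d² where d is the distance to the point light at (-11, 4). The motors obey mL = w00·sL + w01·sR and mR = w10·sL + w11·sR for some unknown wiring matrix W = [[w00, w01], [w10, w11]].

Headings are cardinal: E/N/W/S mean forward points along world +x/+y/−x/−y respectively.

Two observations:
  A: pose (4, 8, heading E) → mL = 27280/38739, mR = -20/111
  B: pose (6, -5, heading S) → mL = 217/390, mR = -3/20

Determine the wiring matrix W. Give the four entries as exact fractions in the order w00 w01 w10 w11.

obs A: pose=(4,8,E) → sL=120/349, sR=40/111, mL=27280/38739, mR=-20/111
obs B: pose=(6,-5,S) → sL=10/39, sR=3/10, mL=217/390, mR=-3/20
sensor matrix S = [[120/349, 40/111], [10/39, 3/10]]; det S = 16244/1510821
solve [mL_A; mL_B] = S·[w00; w01] and [mR_A; mR_B] = S·[w10; w11]:
  w00 = 1, w01 = 1, w10 = 0, w11 = -1/2

1 1 0 -1/2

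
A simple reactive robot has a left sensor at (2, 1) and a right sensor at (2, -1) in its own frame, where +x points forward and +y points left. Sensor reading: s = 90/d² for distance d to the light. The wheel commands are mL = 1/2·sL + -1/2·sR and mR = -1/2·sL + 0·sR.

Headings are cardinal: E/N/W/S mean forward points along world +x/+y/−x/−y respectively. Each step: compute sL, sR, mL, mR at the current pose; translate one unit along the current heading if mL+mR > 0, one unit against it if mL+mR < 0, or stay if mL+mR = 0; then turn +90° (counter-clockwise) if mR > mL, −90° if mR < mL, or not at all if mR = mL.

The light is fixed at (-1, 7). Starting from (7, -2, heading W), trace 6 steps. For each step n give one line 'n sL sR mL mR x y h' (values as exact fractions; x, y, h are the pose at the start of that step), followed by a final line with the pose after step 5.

n=0: pose=(7,-2,W); sL=45/68, sR=9/10; mL=-81/680, mR=-45/136; mL+mR=-9/20 → advance -1; mR−mL=-18/85 → turn -1·90°
n=1: pose=(8,-2,N); sL=90/113, sR=90/149; mL=1620/16837, mR=-45/113; mL+mR=-45/149 → advance -1; mR−mL=-8325/16837 → turn -1·90°
n=2: pose=(8,-3,E); sL=45/101, sR=45/121; mL=450/12221, mR=-45/202; mL+mR=-45/242 → advance -1; mR−mL=-6345/24442 → turn -1·90°
n=3: pose=(7,-3,S); sL=2/5, sR=90/193; mL=-32/965, mR=-1/5; mL+mR=-45/193 → advance -1; mR−mL=-161/965 → turn -1·90°
n=4: pose=(7,-2,W); sL=45/68, sR=9/10; mL=-81/680, mR=-45/136; mL+mR=-9/20 → advance -1; mR−mL=-18/85 → turn -1·90°
n=5: pose=(8,-2,N); sL=90/113, sR=90/149; mL=1620/16837, mR=-45/113; mL+mR=-45/149 → advance -1; mR−mL=-8325/16837 → turn -1·90°

0 45/68 9/10 -81/680 -45/136 7 -2 W
1 90/113 90/149 1620/16837 -45/113 8 -2 N
2 45/101 45/121 450/12221 -45/202 8 -3 E
3 2/5 90/193 -32/965 -1/5 7 -3 S
4 45/68 9/10 -81/680 -45/136 7 -2 W
5 90/113 90/149 1620/16837 -45/113 8 -2 N
final 8 -3 E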